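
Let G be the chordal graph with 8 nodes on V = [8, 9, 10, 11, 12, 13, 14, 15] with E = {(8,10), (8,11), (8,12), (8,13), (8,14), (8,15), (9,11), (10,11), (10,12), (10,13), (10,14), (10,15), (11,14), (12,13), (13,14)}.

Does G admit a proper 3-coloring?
The clique on vertices [8, 10, 11, 14] has size 4 > 3, so it alone needs 4 colors.

No, G is not 3-colorable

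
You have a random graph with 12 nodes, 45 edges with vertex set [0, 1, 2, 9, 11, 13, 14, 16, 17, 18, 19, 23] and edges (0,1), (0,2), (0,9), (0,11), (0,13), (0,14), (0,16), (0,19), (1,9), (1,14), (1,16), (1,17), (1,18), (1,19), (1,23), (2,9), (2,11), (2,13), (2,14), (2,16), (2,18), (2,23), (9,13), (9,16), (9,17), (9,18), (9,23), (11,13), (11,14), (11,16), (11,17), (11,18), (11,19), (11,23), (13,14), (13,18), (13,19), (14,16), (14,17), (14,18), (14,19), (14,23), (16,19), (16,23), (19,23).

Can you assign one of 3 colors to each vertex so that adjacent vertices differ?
The clique on vertices [0, 1, 14, 16, 19] has size 5 > 3, so it alone needs 5 colors.

No, G is not 3-colorable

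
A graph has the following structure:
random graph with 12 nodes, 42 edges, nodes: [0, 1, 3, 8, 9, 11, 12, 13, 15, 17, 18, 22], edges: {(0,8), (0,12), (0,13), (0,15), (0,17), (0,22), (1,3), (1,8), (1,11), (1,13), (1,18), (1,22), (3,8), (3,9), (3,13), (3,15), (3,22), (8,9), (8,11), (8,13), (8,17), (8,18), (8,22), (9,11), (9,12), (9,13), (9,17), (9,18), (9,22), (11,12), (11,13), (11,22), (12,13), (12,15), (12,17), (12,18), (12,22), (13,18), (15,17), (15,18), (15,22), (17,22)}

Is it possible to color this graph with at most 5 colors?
A valid 5-coloring: color 1: [13, 22]; color 2: [8, 12]; color 3: [1, 9, 15]; color 4: [3, 11, 17, 18]; color 5: [0].
(χ(G) = 5 ≤ 5.)

Yes, G is 5-colorable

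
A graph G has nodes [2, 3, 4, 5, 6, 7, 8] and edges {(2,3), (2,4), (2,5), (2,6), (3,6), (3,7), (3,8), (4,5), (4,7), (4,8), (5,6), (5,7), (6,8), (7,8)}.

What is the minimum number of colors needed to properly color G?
Clique number ω(G) = 3 (lower bound: χ ≥ ω).
Suppose a proper 3-coloring c exists. The clique [2, 3, 6] takes 3 distinct colors; by symmetry let c(2) = 1, c(3) = 2, c(6) = 3.
- Vertex 5: neighbors [2, 6] already have colors [1, 3] ⇒ c(5) = 2.
- Vertex 4: neighbors [2, 5] already have colors [1, 2] ⇒ c(4) = 3.
- Vertex 7: neighbors [3, 4] already have colors [2, 3] ⇒ c(7) = 1.
- Vertex 8: neighbors [7, 3, 4] already have colors [1, 2, 3] — all 3 colors blocked. Contradiction.
The forced assignments end in a contradiction, so G has no proper 3-coloring (χ ≥ 4).
The coloring below uses 4 colors, so χ(G) = 4.
A valid 4-coloring: color 1: [6, 7]; color 2: [5, 8]; color 3: [3, 4]; color 4: [2].

χ(G) = 4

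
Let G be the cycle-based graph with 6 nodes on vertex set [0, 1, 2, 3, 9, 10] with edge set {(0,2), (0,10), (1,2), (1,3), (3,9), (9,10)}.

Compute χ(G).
χ(G) = 2

Clique number ω(G) = 2 (lower bound: χ ≥ ω).
The graph is bipartite (no odd cycle), so 2 colors suffice: χ(G) = 2.
A valid 2-coloring: color 1: [0, 1, 9]; color 2: [2, 3, 10].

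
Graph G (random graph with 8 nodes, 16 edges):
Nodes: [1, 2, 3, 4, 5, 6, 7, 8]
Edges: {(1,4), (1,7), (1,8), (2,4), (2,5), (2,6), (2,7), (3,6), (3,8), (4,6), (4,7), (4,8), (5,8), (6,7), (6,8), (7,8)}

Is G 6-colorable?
Yes, G is 6-colorable

A valid 6-coloring: color 1: [2, 8]; color 2: [3, 4, 5]; color 3: [7]; color 4: [1, 6].
(χ(G) = 4 ≤ 6.)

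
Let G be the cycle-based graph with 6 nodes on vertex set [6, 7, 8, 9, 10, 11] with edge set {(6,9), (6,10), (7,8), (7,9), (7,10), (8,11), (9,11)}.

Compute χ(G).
Clique number ω(G) = 2 (lower bound: χ ≥ ω).
The graph is bipartite (no odd cycle), so 2 colors suffice: χ(G) = 2.
A valid 2-coloring: color 1: [6, 7, 11]; color 2: [8, 9, 10].

χ(G) = 2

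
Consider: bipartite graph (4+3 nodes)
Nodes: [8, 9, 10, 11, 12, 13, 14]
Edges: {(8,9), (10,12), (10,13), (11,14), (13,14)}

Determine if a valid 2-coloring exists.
Yes, G is 2-colorable

A valid 2-coloring: color 1: [9, 11, 12, 13]; color 2: [8, 10, 14].
(χ(G) = 2 ≤ 2.)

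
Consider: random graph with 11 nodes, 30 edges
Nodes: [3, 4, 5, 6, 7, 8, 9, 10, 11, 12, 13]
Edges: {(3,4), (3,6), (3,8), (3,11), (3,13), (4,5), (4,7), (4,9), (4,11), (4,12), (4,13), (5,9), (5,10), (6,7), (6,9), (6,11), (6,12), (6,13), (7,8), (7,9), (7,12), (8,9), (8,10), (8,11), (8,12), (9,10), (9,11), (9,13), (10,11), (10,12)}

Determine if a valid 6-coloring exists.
Yes, G is 6-colorable

A valid 6-coloring: color 1: [3, 9, 12]; color 2: [4, 6, 8]; color 3: [5, 7, 11, 13]; color 4: [10].
(χ(G) = 4 ≤ 6.)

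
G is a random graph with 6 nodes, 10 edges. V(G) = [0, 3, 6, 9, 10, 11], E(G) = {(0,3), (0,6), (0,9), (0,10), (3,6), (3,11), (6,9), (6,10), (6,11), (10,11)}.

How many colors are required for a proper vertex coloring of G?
Clique number ω(G) = 3 (lower bound: χ ≥ ω).
The clique on [0, 6, 9] has size 3, forcing χ ≥ 3, and the coloring below uses 3 colors, so χ(G) = 3.
A valid 3-coloring: color 1: [6]; color 2: [0, 11]; color 3: [3, 9, 10].

χ(G) = 3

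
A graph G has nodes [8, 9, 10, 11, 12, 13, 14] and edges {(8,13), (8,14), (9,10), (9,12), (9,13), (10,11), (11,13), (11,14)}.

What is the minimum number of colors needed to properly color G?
χ(G) = 2

Clique number ω(G) = 2 (lower bound: χ ≥ ω).
The graph is bipartite (no odd cycle), so 2 colors suffice: χ(G) = 2.
A valid 2-coloring: color 1: [8, 9, 11]; color 2: [10, 12, 13, 14].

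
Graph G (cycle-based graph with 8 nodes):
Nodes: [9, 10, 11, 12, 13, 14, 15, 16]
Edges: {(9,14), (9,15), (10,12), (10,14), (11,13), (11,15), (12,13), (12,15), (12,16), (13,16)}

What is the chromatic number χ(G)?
Clique number ω(G) = 3 (lower bound: χ ≥ ω).
The clique on [12, 13, 16] has size 3, forcing χ ≥ 3, and the coloring below uses 3 colors, so χ(G) = 3.
A valid 3-coloring: color 1: [11, 12, 14]; color 2: [10, 13, 15]; color 3: [9, 16].

χ(G) = 3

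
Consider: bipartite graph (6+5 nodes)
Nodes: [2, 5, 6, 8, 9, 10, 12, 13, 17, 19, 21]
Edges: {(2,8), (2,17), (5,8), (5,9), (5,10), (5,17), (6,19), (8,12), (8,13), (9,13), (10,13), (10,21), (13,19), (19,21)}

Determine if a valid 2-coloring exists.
A valid 2-coloring: color 1: [2, 5, 6, 12, 13, 21]; color 2: [8, 9, 10, 17, 19].
(χ(G) = 2 ≤ 2.)

Yes, G is 2-colorable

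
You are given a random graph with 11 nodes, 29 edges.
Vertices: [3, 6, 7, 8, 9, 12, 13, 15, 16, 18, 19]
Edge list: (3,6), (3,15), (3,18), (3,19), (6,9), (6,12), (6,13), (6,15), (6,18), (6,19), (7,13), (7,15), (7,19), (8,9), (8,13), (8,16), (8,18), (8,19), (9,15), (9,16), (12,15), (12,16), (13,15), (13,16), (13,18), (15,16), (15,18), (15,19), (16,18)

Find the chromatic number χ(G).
χ(G) = 4

Clique number ω(G) = 4 (lower bound: χ ≥ ω).
The clique on [8, 13, 16, 18] has size 4, forcing χ ≥ 4, and the coloring below uses 4 colors, so χ(G) = 4.
A valid 4-coloring: color 1: [8, 15]; color 2: [6, 7, 16]; color 3: [9, 12, 18, 19]; color 4: [3, 13].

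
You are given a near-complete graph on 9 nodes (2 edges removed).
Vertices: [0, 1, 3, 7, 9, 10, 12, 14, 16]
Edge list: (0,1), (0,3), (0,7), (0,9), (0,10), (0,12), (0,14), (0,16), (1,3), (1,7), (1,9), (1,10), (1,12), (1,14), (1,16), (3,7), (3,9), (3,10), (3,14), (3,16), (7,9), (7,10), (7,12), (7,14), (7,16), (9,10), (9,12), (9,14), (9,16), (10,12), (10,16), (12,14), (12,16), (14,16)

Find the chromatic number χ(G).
Clique number ω(G) = 7 (lower bound: χ ≥ ω).
The clique on [0, 1, 3, 7, 9, 10, 16] has size 7, forcing χ ≥ 7, and the coloring below uses 7 colors, so χ(G) = 7.
A valid 7-coloring: color 1: [0]; color 2: [16]; color 3: [7]; color 4: [9]; color 5: [1]; color 6: [10, 14]; color 7: [3, 12].

χ(G) = 7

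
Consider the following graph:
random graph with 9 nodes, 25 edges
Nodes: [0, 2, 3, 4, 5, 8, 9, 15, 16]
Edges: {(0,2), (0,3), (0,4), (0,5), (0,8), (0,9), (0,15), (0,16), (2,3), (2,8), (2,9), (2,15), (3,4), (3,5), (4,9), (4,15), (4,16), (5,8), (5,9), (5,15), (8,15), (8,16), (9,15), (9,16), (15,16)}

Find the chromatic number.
Clique number ω(G) = 5 (lower bound: χ ≥ ω).
The clique on [0, 4, 9, 15, 16] has size 5, forcing χ ≥ 5, and the coloring below uses 5 colors, so χ(G) = 5.
A valid 5-coloring: color 1: [0]; color 2: [3, 15]; color 3: [8, 9]; color 4: [2, 4, 5]; color 5: [16].

χ(G) = 5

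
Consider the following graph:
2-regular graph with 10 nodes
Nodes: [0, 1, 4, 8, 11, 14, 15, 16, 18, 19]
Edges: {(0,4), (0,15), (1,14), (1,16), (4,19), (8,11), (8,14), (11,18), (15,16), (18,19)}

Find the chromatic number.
Clique number ω(G) = 2 (lower bound: χ ≥ ω).
The graph is bipartite (no odd cycle), so 2 colors suffice: χ(G) = 2.
A valid 2-coloring: color 1: [0, 11, 14, 16, 19]; color 2: [1, 4, 8, 15, 18].

χ(G) = 2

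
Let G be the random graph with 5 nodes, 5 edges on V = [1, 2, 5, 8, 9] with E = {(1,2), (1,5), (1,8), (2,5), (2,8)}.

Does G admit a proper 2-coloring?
No, G is not 2-colorable

The clique on vertices [1, 2, 8] has size 3 > 2, so it alone needs 3 colors.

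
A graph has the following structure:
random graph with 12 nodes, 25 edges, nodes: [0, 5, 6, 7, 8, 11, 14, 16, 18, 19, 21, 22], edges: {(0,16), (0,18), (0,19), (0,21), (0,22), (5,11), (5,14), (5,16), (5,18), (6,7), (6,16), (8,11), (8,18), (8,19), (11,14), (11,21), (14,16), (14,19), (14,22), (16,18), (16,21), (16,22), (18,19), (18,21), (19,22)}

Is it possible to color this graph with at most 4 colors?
A valid 4-coloring: color 1: [7, 11, 16, 19]; color 2: [6, 14, 18]; color 3: [0, 5, 8]; color 4: [21, 22].
(χ(G) = 4 ≤ 4.)

Yes, G is 4-colorable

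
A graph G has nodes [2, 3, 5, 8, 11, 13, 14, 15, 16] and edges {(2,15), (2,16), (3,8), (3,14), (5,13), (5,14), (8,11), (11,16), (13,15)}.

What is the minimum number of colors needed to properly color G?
Clique number ω(G) = 2 (lower bound: χ ≥ ω).
Odd cycle [15, 2, 16, 11, 8, 3, 14, 5, 13] needs 3 colors (χ ≥ 3).
The coloring below uses 3 colors, so χ(G) = 3.
A valid 3-coloring: color 1: [5, 8, 15, 16]; color 2: [2, 3, 11, 13]; color 3: [14].

χ(G) = 3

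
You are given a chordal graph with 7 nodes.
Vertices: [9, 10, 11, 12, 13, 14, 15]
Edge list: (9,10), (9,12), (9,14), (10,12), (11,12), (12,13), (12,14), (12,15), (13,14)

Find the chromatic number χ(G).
χ(G) = 3

Clique number ω(G) = 3 (lower bound: χ ≥ ω).
The clique on [9, 10, 12] has size 3, forcing χ ≥ 3, and the coloring below uses 3 colors, so χ(G) = 3.
A valid 3-coloring: color 1: [12]; color 2: [9, 11, 13, 15]; color 3: [10, 14].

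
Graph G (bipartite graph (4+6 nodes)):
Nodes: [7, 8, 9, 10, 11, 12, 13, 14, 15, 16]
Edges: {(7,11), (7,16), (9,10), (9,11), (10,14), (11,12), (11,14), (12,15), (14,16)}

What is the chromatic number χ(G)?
χ(G) = 2

Clique number ω(G) = 2 (lower bound: χ ≥ ω).
The graph is bipartite (no odd cycle), so 2 colors suffice: χ(G) = 2.
A valid 2-coloring: color 1: [8, 10, 11, 13, 15, 16]; color 2: [7, 9, 12, 14].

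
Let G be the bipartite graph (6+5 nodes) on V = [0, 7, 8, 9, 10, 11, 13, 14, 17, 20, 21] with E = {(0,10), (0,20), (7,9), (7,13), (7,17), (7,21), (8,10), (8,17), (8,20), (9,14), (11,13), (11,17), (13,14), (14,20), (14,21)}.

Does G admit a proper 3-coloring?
Yes, G is 3-colorable

A valid 3-coloring: color 1: [0, 7, 8, 11, 14]; color 2: [9, 10, 13, 17, 20, 21].
(χ(G) = 2 ≤ 3.)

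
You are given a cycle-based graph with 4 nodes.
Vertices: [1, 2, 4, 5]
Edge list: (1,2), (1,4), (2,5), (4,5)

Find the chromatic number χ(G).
χ(G) = 2

Clique number ω(G) = 2 (lower bound: χ ≥ ω).
The graph is bipartite (no odd cycle), so 2 colors suffice: χ(G) = 2.
A valid 2-coloring: color 1: [2, 4]; color 2: [1, 5].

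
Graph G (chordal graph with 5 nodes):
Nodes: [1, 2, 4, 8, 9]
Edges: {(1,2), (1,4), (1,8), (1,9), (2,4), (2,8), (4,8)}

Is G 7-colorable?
A valid 7-coloring: color 1: [1]; color 2: [4, 9]; color 3: [2]; color 4: [8].
(χ(G) = 4 ≤ 7.)

Yes, G is 7-colorable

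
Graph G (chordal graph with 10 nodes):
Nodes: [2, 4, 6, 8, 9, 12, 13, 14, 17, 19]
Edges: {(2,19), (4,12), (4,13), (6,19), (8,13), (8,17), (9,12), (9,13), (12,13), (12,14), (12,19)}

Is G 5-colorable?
Yes, G is 5-colorable

A valid 5-coloring: color 1: [2, 6, 8, 12]; color 2: [13, 14, 17, 19]; color 3: [4, 9].
(χ(G) = 3 ≤ 5.)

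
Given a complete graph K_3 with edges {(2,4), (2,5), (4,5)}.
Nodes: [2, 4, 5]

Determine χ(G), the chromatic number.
Clique number ω(G) = 3 (lower bound: χ ≥ ω).
The clique on [2, 4, 5] has size 3, forcing χ ≥ 3, and the coloring below uses 3 colors, so χ(G) = 3.
A valid 3-coloring: color 1: [4]; color 2: [5]; color 3: [2].

χ(G) = 3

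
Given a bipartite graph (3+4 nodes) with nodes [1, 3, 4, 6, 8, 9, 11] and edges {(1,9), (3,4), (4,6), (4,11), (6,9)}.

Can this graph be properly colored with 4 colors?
A valid 4-coloring: color 1: [4, 8, 9]; color 2: [1, 3, 6, 11].
(χ(G) = 2 ≤ 4.)

Yes, G is 4-colorable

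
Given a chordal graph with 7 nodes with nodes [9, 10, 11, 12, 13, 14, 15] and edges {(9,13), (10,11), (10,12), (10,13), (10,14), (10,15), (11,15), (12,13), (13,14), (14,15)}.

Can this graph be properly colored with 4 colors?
A valid 4-coloring: color 1: [9, 10]; color 2: [13, 15]; color 3: [11, 12, 14].
(χ(G) = 3 ≤ 4.)

Yes, G is 4-colorable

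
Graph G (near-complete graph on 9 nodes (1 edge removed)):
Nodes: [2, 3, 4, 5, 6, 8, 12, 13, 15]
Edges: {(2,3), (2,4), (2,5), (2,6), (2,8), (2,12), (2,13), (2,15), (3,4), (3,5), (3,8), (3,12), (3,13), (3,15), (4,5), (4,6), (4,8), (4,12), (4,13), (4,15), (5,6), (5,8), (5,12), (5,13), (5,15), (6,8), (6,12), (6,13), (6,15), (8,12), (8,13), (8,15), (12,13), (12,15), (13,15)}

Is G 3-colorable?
The clique on vertices [2, 3, 4, 5, 8, 12, 13, 15] has size 8 > 3, so it alone needs 8 colors.

No, G is not 3-colorable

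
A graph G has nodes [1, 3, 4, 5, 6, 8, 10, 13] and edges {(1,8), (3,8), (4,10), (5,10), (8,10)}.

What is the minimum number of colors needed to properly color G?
Clique number ω(G) = 2 (lower bound: χ ≥ ω).
The graph is bipartite (no odd cycle), so 2 colors suffice: χ(G) = 2.
A valid 2-coloring: color 1: [4, 5, 6, 8, 13]; color 2: [1, 3, 10].

χ(G) = 2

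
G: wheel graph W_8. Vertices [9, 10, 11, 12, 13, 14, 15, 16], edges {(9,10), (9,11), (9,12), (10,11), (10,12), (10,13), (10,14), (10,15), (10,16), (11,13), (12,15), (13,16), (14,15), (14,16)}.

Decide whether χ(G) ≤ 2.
No, G is not 2-colorable

The clique on vertices [9, 10, 11] has size 3 > 2, so it alone needs 3 colors.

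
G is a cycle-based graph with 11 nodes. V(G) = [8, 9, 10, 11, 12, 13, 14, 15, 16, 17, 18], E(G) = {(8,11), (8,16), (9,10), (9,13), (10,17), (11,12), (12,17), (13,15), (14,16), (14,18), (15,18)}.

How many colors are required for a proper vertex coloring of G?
χ(G) = 3

Clique number ω(G) = 2 (lower bound: χ ≥ ω).
Odd cycle [13, 15, 18, 14, 16, 8, 11, 12, 17, 10, 9] needs 3 colors (χ ≥ 3).
The coloring below uses 3 colors, so χ(G) = 3.
A valid 3-coloring: color 1: [10, 11, 13, 16, 18]; color 2: [8, 9, 12, 14, 15]; color 3: [17].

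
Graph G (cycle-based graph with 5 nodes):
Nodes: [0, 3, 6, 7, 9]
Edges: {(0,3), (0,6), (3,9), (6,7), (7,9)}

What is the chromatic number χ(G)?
χ(G) = 3

Clique number ω(G) = 2 (lower bound: χ ≥ ω).
Odd cycle [6, 7, 9, 3, 0] needs 3 colors (χ ≥ 3).
The coloring below uses 3 colors, so χ(G) = 3.
A valid 3-coloring: color 1: [3, 6]; color 2: [0, 7]; color 3: [9].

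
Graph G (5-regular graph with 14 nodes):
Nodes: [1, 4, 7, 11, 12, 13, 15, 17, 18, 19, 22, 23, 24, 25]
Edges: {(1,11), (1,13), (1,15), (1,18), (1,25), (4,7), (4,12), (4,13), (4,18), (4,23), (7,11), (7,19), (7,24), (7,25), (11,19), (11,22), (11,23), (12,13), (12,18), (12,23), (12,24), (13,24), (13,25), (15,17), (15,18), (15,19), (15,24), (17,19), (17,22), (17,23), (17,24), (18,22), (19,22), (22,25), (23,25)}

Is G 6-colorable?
Yes, G is 6-colorable

A valid 6-coloring: color 1: [7, 13, 17, 18]; color 2: [4, 11, 15, 25]; color 3: [1, 19, 23, 24]; color 4: [12, 22].
(χ(G) = 4 ≤ 6.)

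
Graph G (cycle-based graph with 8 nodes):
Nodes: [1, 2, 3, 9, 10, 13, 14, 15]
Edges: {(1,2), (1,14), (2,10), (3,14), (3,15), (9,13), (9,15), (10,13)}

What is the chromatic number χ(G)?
Clique number ω(G) = 2 (lower bound: χ ≥ ω).
The graph is bipartite (no odd cycle), so 2 colors suffice: χ(G) = 2.
A valid 2-coloring: color 1: [1, 3, 9, 10]; color 2: [2, 13, 14, 15].

χ(G) = 2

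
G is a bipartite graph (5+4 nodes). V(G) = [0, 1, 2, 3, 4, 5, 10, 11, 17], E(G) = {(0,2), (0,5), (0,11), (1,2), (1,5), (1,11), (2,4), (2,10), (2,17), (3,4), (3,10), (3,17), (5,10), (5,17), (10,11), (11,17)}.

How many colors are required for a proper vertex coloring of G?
Clique number ω(G) = 2 (lower bound: χ ≥ ω).
The graph is bipartite (no odd cycle), so 2 colors suffice: χ(G) = 2.
A valid 2-coloring: color 1: [2, 3, 5, 11]; color 2: [0, 1, 4, 10, 17].

χ(G) = 2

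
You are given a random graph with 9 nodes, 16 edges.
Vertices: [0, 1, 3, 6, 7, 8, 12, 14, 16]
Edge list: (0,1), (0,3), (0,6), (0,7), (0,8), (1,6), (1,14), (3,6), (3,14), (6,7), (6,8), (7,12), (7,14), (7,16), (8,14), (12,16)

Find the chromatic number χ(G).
Clique number ω(G) = 3 (lower bound: χ ≥ ω).
The clique on [0, 6, 8] has size 3, forcing χ ≥ 3, and the coloring below uses 3 colors, so χ(G) = 3.
A valid 3-coloring: color 1: [6, 14, 16]; color 2: [0, 12]; color 3: [1, 3, 7, 8].

χ(G) = 3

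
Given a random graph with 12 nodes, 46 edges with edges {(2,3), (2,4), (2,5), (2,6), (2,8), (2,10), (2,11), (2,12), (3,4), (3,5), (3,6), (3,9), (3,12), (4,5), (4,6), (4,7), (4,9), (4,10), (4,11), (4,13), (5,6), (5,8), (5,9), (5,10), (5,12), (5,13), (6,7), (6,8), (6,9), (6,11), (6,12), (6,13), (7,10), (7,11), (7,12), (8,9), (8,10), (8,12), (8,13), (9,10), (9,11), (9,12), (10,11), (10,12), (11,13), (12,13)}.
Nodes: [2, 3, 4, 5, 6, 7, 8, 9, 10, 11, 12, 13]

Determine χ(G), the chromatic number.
χ(G) = 5

Clique number ω(G) = 5 (lower bound: χ ≥ ω).
The clique on [5, 8, 9, 10, 12] has size 5, forcing χ ≥ 5, and the coloring below uses 5 colors, so χ(G) = 5.
A valid 5-coloring: color 1: [6, 10]; color 2: [5, 11]; color 3: [4, 12]; color 4: [2, 7, 9, 13]; color 5: [3, 8].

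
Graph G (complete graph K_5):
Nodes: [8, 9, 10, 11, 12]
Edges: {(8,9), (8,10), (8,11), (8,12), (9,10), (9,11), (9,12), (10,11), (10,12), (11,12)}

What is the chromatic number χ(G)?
χ(G) = 5

Clique number ω(G) = 5 (lower bound: χ ≥ ω).
The clique on [8, 9, 10, 11, 12] has size 5, forcing χ ≥ 5, and the coloring below uses 5 colors, so χ(G) = 5.
A valid 5-coloring: color 1: [10]; color 2: [9]; color 3: [8]; color 4: [12]; color 5: [11].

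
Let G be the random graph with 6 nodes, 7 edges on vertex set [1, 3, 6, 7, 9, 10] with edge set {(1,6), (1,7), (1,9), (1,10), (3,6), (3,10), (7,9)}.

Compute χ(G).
χ(G) = 3

Clique number ω(G) = 3 (lower bound: χ ≥ ω).
The clique on [1, 7, 9] has size 3, forcing χ ≥ 3, and the coloring below uses 3 colors, so χ(G) = 3.
A valid 3-coloring: color 1: [1, 3]; color 2: [6, 7, 10]; color 3: [9].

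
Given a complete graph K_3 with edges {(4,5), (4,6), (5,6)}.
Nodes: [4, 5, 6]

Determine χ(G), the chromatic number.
χ(G) = 3

Clique number ω(G) = 3 (lower bound: χ ≥ ω).
The clique on [4, 5, 6] has size 3, forcing χ ≥ 3, and the coloring below uses 3 colors, so χ(G) = 3.
A valid 3-coloring: color 1: [6]; color 2: [4]; color 3: [5].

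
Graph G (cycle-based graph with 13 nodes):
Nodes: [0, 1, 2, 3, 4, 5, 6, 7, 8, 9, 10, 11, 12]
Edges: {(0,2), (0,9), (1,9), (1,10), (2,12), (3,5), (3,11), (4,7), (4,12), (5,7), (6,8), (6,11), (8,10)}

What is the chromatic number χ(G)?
Clique number ω(G) = 2 (lower bound: χ ≥ ω).
Odd cycle [5, 7, 4, 12, 2, 0, 9, 1, 10, 8, 6, 11, 3] needs 3 colors (χ ≥ 3).
The coloring below uses 3 colors, so χ(G) = 3.
A valid 3-coloring: color 1: [2, 4, 5, 9, 10, 11]; color 2: [0, 1, 3, 7, 8, 12]; color 3: [6].

χ(G) = 3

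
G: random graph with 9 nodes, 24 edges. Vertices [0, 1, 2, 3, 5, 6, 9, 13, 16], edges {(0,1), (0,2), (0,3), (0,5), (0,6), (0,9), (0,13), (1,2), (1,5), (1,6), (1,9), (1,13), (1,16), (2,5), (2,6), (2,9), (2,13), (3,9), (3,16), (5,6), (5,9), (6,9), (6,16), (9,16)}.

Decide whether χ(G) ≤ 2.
No, G is not 2-colorable

The clique on vertices [0, 1, 2, 5, 6, 9] has size 6 > 2, so it alone needs 6 colors.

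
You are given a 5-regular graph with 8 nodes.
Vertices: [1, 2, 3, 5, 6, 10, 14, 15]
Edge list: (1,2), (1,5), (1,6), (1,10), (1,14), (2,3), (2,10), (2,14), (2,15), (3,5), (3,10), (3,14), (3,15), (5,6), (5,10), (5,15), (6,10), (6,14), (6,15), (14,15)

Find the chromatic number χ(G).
χ(G) = 4

Clique number ω(G) = 4 (lower bound: χ ≥ ω).
The clique on [1, 5, 6, 10] has size 4, forcing χ ≥ 4, and the coloring below uses 4 colors, so χ(G) = 4.
A valid 4-coloring: color 1: [10, 14]; color 2: [2, 5]; color 3: [1, 15]; color 4: [3, 6].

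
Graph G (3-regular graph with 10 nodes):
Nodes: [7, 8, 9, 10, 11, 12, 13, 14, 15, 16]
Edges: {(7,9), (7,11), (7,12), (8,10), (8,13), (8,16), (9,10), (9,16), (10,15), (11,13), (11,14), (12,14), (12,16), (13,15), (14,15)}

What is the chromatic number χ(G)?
χ(G) = 2

Clique number ω(G) = 2 (lower bound: χ ≥ ω).
The graph is bipartite (no odd cycle), so 2 colors suffice: χ(G) = 2.
A valid 2-coloring: color 1: [8, 9, 11, 12, 15]; color 2: [7, 10, 13, 14, 16].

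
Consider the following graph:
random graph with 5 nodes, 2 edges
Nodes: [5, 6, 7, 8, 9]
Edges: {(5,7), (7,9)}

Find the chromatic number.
χ(G) = 2

Clique number ω(G) = 2 (lower bound: χ ≥ ω).
The graph is bipartite (no odd cycle), so 2 colors suffice: χ(G) = 2.
A valid 2-coloring: color 1: [6, 7, 8]; color 2: [5, 9].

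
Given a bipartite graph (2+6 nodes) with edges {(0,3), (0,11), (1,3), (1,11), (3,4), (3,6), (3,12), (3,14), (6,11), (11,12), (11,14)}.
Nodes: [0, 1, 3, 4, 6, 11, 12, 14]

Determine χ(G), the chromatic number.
χ(G) = 2

Clique number ω(G) = 2 (lower bound: χ ≥ ω).
The graph is bipartite (no odd cycle), so 2 colors suffice: χ(G) = 2.
A valid 2-coloring: color 1: [3, 11]; color 2: [0, 1, 4, 6, 12, 14].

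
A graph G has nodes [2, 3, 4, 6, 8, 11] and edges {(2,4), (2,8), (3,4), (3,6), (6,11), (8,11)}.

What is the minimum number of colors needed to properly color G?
χ(G) = 2

Clique number ω(G) = 2 (lower bound: χ ≥ ω).
The graph is bipartite (no odd cycle), so 2 colors suffice: χ(G) = 2.
A valid 2-coloring: color 1: [2, 3, 11]; color 2: [4, 6, 8].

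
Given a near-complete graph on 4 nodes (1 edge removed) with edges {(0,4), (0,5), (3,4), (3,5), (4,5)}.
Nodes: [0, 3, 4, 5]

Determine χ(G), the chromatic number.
χ(G) = 3

Clique number ω(G) = 3 (lower bound: χ ≥ ω).
The clique on [0, 4, 5] has size 3, forcing χ ≥ 3, and the coloring below uses 3 colors, so χ(G) = 3.
A valid 3-coloring: color 1: [4]; color 2: [5]; color 3: [0, 3].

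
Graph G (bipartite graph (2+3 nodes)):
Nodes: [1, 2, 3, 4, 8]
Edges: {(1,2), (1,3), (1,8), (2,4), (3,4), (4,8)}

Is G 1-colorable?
Edge (1,8) forces its endpoints to differ, so 1 color is not enough.

No, G is not 1-colorable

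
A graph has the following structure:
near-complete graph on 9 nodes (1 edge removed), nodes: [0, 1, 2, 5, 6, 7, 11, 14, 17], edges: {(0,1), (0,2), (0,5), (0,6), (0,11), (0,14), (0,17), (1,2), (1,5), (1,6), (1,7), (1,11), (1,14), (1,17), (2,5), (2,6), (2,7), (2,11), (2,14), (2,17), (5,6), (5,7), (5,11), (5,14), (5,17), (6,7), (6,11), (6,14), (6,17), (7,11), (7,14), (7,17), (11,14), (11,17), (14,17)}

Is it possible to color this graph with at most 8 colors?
Yes, G is 8-colorable

A valid 8-coloring: color 1: [11]; color 2: [1]; color 3: [14]; color 4: [17]; color 5: [5]; color 6: [2]; color 7: [6]; color 8: [0, 7].
(χ(G) = 8 ≤ 8.)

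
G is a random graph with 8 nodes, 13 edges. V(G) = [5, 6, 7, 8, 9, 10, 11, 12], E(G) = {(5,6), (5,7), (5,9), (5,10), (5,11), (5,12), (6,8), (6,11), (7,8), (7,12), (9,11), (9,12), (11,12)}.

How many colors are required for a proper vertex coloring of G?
Clique number ω(G) = 4 (lower bound: χ ≥ ω).
The clique on [5, 9, 11, 12] has size 4, forcing χ ≥ 4, and the coloring below uses 4 colors, so χ(G) = 4.
A valid 4-coloring: color 1: [5, 8]; color 2: [7, 10, 11]; color 3: [6, 12]; color 4: [9].

χ(G) = 4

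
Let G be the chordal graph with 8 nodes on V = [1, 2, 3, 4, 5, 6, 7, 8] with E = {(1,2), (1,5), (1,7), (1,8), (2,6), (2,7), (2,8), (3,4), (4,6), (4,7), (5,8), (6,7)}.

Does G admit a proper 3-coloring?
Yes, G is 3-colorable

A valid 3-coloring: color 1: [2, 4, 5]; color 2: [3, 7, 8]; color 3: [1, 6].
(χ(G) = 3 ≤ 3.)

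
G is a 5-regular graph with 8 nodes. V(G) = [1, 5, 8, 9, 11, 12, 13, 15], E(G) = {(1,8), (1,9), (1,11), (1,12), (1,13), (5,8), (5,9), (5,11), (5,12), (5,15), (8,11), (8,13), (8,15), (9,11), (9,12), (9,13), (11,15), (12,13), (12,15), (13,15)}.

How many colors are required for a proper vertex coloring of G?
Clique number ω(G) = 4 (lower bound: χ ≥ ω).
The clique on [1, 9, 12, 13] has size 4, forcing χ ≥ 4, and the coloring below uses 4 colors, so χ(G) = 4.
A valid 4-coloring: color 1: [9, 15]; color 2: [11, 13]; color 3: [1, 5]; color 4: [8, 12].

χ(G) = 4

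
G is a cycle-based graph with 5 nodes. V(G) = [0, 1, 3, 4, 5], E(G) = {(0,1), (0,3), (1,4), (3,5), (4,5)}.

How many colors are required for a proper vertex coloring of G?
Clique number ω(G) = 2 (lower bound: χ ≥ ω).
Odd cycle [1, 0, 3, 5, 4] needs 3 colors (χ ≥ 3).
The coloring below uses 3 colors, so χ(G) = 3.
A valid 3-coloring: color 1: [1, 5]; color 2: [0, 4]; color 3: [3].

χ(G) = 3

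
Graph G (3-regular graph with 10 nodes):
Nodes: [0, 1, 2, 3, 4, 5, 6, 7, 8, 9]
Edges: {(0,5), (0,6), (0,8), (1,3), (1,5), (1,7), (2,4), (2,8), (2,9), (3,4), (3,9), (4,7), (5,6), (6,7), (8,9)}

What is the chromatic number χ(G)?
χ(G) = 3

Clique number ω(G) = 3 (lower bound: χ ≥ ω).
The clique on [0, 5, 6] has size 3, forcing χ ≥ 3, and the coloring below uses 3 colors, so χ(G) = 3.
A valid 3-coloring: color 1: [0, 1, 4, 9]; color 2: [3, 5, 7, 8]; color 3: [2, 6].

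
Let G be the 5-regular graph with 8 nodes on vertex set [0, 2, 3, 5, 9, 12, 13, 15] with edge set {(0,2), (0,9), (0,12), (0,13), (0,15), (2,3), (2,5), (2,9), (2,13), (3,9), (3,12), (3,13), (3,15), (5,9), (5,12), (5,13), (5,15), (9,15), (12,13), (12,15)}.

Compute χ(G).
χ(G) = 4

Clique number ω(G) = 3 (lower bound: χ ≥ ω).
Odd cycle [13, 12, 15, 9, 2] needs 3 colors (χ ≥ 3).
Vertex 0 is adjacent to every vertex of [2, 9, 12, 13, 15], which already need 3 colors among themselves, so 0 needs a new color (χ ≥ 4).
The coloring below uses 4 colors, so χ(G) = 4.
A valid 4-coloring: color 1: [9, 13]; color 2: [0, 3, 5]; color 3: [2, 12]; color 4: [15].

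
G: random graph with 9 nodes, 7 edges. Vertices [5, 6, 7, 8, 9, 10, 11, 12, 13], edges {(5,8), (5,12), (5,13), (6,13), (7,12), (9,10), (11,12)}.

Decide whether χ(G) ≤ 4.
A valid 4-coloring: color 1: [8, 10, 12, 13]; color 2: [5, 6, 7, 9, 11].
(χ(G) = 2 ≤ 4.)

Yes, G is 4-colorable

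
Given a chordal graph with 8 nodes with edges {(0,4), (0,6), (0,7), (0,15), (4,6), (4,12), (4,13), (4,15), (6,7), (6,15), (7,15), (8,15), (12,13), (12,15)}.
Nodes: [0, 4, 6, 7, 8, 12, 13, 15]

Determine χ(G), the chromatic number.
χ(G) = 4

Clique number ω(G) = 4 (lower bound: χ ≥ ω).
The clique on [0, 4, 6, 15] has size 4, forcing χ ≥ 4, and the coloring below uses 4 colors, so χ(G) = 4.
A valid 4-coloring: color 1: [13, 15]; color 2: [4, 7, 8]; color 3: [0, 12]; color 4: [6].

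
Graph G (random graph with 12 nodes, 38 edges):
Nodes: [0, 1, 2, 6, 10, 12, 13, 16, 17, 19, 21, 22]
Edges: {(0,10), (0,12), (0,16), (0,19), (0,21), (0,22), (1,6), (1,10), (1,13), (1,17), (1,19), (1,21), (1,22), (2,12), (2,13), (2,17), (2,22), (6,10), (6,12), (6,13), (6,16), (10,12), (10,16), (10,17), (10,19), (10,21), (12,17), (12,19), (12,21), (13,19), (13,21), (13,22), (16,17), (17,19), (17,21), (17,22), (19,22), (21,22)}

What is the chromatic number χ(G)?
χ(G) = 4

Clique number ω(G) = 4 (lower bound: χ ≥ ω).
The clique on [1, 10, 17, 19] has size 4, forcing χ ≥ 4, and the coloring below uses 4 colors, so χ(G) = 4.
A valid 4-coloring: color 1: [0, 13, 17]; color 2: [10, 22]; color 3: [1, 12, 16]; color 4: [2, 6, 19, 21].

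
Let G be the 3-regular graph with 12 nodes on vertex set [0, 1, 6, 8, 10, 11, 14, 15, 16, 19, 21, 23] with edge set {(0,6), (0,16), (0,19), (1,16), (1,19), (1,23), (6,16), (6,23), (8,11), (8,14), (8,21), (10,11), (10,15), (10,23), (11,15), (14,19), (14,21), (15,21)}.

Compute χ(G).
χ(G) = 3

Clique number ω(G) = 3 (lower bound: χ ≥ ω).
The clique on [0, 6, 16] has size 3, forcing χ ≥ 3, and the coloring below uses 3 colors, so χ(G) = 3.
A valid 3-coloring: color 1: [0, 11, 21, 23]; color 2: [1, 6, 10, 14]; color 3: [8, 15, 16, 19].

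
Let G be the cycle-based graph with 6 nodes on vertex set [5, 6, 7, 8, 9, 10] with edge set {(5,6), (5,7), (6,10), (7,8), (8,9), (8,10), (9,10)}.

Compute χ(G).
Clique number ω(G) = 3 (lower bound: χ ≥ ω).
The clique on [8, 9, 10] has size 3, forcing χ ≥ 3, and the coloring below uses 3 colors, so χ(G) = 3.
A valid 3-coloring: color 1: [5, 10]; color 2: [6, 8]; color 3: [7, 9].

χ(G) = 3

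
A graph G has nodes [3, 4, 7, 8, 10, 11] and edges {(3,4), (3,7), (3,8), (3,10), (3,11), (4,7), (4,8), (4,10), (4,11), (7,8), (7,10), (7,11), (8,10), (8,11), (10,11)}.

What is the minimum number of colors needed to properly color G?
Clique number ω(G) = 6 (lower bound: χ ≥ ω).
The clique on [3, 4, 7, 8, 10, 11] has size 6, forcing χ ≥ 6, and the coloring below uses 6 colors, so χ(G) = 6.
A valid 6-coloring: color 1: [4]; color 2: [10]; color 3: [7]; color 4: [3]; color 5: [11]; color 6: [8].

χ(G) = 6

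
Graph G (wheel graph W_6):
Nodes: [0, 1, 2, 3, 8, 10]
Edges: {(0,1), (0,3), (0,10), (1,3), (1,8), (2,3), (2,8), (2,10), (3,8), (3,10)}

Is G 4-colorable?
Yes, G is 4-colorable

A valid 4-coloring: color 1: [3]; color 2: [0, 8]; color 3: [1, 10]; color 4: [2].
(χ(G) = 4 ≤ 4.)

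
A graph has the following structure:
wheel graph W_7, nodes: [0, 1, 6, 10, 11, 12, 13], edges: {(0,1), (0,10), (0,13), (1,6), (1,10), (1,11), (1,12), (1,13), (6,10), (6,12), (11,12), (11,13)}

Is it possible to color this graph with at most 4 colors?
A valid 4-coloring: color 1: [1]; color 2: [10, 12, 13]; color 3: [0, 6, 11].
(χ(G) = 3 ≤ 4.)

Yes, G is 4-colorable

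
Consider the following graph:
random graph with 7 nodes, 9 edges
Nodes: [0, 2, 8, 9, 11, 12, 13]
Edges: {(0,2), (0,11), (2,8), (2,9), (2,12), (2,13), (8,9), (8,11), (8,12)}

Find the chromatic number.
χ(G) = 3

Clique number ω(G) = 3 (lower bound: χ ≥ ω).
The clique on [2, 8, 9] has size 3, forcing χ ≥ 3, and the coloring below uses 3 colors, so χ(G) = 3.
A valid 3-coloring: color 1: [2, 11]; color 2: [0, 8, 13]; color 3: [9, 12].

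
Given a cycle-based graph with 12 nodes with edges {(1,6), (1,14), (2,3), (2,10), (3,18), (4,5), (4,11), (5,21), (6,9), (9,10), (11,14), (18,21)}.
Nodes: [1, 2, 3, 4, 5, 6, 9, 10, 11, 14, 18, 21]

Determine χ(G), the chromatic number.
χ(G) = 2

Clique number ω(G) = 2 (lower bound: χ ≥ ω).
The graph is bipartite (no odd cycle), so 2 colors suffice: χ(G) = 2.
A valid 2-coloring: color 1: [3, 4, 6, 10, 14, 21]; color 2: [1, 2, 5, 9, 11, 18].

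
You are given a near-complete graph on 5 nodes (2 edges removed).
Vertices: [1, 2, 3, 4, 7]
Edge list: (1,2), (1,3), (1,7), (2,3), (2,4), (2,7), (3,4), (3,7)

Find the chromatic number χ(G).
Clique number ω(G) = 4 (lower bound: χ ≥ ω).
The clique on [1, 2, 3, 7] has size 4, forcing χ ≥ 4, and the coloring below uses 4 colors, so χ(G) = 4.
A valid 4-coloring: color 1: [3]; color 2: [2]; color 3: [1, 4]; color 4: [7].

χ(G) = 4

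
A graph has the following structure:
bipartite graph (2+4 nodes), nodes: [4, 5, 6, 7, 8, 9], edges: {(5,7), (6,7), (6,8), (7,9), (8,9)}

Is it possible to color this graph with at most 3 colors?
A valid 3-coloring: color 1: [4, 7, 8]; color 2: [5, 6, 9].
(χ(G) = 2 ≤ 3.)

Yes, G is 3-colorable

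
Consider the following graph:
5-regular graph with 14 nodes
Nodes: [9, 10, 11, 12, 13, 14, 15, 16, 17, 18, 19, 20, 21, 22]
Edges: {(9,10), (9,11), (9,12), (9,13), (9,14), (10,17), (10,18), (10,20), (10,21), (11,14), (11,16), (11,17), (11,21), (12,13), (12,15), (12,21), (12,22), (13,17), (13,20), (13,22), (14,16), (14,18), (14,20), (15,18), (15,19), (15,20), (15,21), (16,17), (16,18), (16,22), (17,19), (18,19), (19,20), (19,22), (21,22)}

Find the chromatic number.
Clique number ω(G) = 3 (lower bound: χ ≥ ω).
Suppose a proper 3-coloring c exists. The clique [9, 11, 14] takes 3 distinct colors; by symmetry let c(9) = 1, c(11) = 2, c(14) = 3.
- Vertex 16: neighbors [11, 14] already have colors [2, 3] ⇒ c(16) = 1.
- Vertex 17: neighbors [16, 11] already have colors [1, 2] ⇒ c(17) = 3.
- Vertex 10: neighbors [9, 17] already have colors [1, 3] ⇒ c(10) = 2.
- Vertex 18: neighbors [16, 10, 14] already have colors [1, 2, 3] — all 3 colors blocked. Contradiction.
The forced assignments end in a contradiction, so G has no proper 3-coloring (χ ≥ 4).
The coloring below uses 4 colors, so χ(G) = 4.
A valid 4-coloring: color 1: [14, 15, 17, 22]; color 2: [11, 13, 18]; color 3: [9, 16, 20, 21]; color 4: [10, 12, 19].

χ(G) = 4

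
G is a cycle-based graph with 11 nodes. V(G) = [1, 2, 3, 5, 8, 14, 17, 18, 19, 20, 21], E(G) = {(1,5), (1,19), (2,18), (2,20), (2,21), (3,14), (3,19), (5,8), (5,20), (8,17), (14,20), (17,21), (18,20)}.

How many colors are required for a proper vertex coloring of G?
χ(G) = 3

Clique number ω(G) = 3 (lower bound: χ ≥ ω).
The clique on [2, 18, 20] has size 3, forcing χ ≥ 3, and the coloring below uses 3 colors, so χ(G) = 3.
A valid 3-coloring: color 1: [1, 3, 8, 20, 21]; color 2: [2, 5, 14, 17, 19]; color 3: [18].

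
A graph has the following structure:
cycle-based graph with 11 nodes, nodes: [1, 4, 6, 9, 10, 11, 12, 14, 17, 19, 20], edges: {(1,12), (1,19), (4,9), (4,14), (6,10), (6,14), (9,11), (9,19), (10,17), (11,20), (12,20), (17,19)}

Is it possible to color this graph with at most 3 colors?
A valid 3-coloring: color 1: [10, 11, 12, 14, 19]; color 2: [1, 6, 9, 17, 20]; color 3: [4].
(χ(G) = 3 ≤ 3.)

Yes, G is 3-colorable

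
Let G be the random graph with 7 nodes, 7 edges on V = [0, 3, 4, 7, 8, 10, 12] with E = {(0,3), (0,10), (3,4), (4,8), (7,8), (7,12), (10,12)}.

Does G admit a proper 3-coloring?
A valid 3-coloring: color 1: [3, 8, 12]; color 2: [4, 7, 10]; color 3: [0].
(χ(G) = 3 ≤ 3.)

Yes, G is 3-colorable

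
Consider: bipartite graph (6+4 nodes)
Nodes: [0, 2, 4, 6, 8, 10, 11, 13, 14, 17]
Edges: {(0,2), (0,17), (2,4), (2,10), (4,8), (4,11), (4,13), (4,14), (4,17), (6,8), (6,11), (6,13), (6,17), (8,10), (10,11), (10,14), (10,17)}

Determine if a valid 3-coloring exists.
A valid 3-coloring: color 1: [0, 4, 6, 10]; color 2: [2, 8, 11, 13, 14, 17].
(χ(G) = 2 ≤ 3.)

Yes, G is 3-colorable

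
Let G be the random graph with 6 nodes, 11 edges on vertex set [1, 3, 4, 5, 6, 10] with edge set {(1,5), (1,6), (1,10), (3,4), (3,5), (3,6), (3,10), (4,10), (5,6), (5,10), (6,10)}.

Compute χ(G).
χ(G) = 4

Clique number ω(G) = 4 (lower bound: χ ≥ ω).
The clique on [1, 5, 6, 10] has size 4, forcing χ ≥ 4, and the coloring below uses 4 colors, so χ(G) = 4.
A valid 4-coloring: color 1: [10]; color 2: [4, 6]; color 3: [1, 3]; color 4: [5].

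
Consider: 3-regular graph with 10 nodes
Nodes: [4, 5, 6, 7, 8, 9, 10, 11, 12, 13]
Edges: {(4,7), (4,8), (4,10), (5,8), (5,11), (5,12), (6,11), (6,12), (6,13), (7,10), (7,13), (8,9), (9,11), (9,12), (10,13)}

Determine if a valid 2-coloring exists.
No, G is not 2-colorable

The clique on vertices [4, 7, 10] has size 3 > 2, so it alone needs 3 colors.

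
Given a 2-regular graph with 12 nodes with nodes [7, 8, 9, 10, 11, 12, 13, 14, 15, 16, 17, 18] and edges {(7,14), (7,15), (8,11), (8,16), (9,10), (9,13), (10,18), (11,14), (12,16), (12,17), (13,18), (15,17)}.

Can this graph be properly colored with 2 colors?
A valid 2-coloring: color 1: [7, 10, 11, 13, 16, 17]; color 2: [8, 9, 12, 14, 15, 18].
(χ(G) = 2 ≤ 2.)

Yes, G is 2-colorable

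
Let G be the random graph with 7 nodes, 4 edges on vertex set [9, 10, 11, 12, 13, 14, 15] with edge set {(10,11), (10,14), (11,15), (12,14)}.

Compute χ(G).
χ(G) = 2

Clique number ω(G) = 2 (lower bound: χ ≥ ω).
The graph is bipartite (no odd cycle), so 2 colors suffice: χ(G) = 2.
A valid 2-coloring: color 1: [9, 11, 13, 14]; color 2: [10, 12, 15].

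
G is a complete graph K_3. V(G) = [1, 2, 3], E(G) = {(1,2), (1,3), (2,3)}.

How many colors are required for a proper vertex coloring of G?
Clique number ω(G) = 3 (lower bound: χ ≥ ω).
The clique on [1, 2, 3] has size 3, forcing χ ≥ 3, and the coloring below uses 3 colors, so χ(G) = 3.
A valid 3-coloring: color 1: [2]; color 2: [1]; color 3: [3].

χ(G) = 3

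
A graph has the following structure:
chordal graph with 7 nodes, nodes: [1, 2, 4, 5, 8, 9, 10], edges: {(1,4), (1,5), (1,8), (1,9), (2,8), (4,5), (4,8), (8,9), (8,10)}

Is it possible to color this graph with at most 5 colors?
Yes, G is 5-colorable

A valid 5-coloring: color 1: [5, 8]; color 2: [1, 2, 10]; color 3: [4, 9].
(χ(G) = 3 ≤ 5.)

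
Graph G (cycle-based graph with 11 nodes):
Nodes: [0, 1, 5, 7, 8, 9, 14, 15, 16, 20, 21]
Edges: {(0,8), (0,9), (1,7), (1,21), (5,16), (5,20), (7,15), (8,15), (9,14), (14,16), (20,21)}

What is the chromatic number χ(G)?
χ(G) = 3

Clique number ω(G) = 2 (lower bound: χ ≥ ω).
Odd cycle [0, 9, 14, 16, 5, 20, 21, 1, 7, 15, 8] needs 3 colors (χ ≥ 3).
The coloring below uses 3 colors, so χ(G) = 3.
A valid 3-coloring: color 1: [0, 5, 14, 15, 21]; color 2: [1, 8, 9, 16, 20]; color 3: [7].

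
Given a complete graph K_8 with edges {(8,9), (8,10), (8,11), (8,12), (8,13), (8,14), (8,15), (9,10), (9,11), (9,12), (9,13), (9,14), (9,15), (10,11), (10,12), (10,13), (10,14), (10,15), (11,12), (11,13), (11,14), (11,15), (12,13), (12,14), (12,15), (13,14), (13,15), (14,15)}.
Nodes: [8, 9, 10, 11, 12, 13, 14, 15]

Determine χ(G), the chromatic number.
χ(G) = 8

Clique number ω(G) = 8 (lower bound: χ ≥ ω).
The clique on [8, 9, 10, 11, 12, 13, 14, 15] has size 8, forcing χ ≥ 8, and the coloring below uses 8 colors, so χ(G) = 8.
A valid 8-coloring: color 1: [15]; color 2: [11]; color 3: [12]; color 4: [8]; color 5: [10]; color 6: [13]; color 7: [14]; color 8: [9].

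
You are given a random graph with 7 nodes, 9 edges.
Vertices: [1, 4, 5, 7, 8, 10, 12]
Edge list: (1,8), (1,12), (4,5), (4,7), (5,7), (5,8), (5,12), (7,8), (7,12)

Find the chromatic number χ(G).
Clique number ω(G) = 3 (lower bound: χ ≥ ω).
The clique on [5, 7, 8] has size 3, forcing χ ≥ 3, and the coloring below uses 3 colors, so χ(G) = 3.
A valid 3-coloring: color 1: [1, 5, 10]; color 2: [7]; color 3: [4, 8, 12].

χ(G) = 3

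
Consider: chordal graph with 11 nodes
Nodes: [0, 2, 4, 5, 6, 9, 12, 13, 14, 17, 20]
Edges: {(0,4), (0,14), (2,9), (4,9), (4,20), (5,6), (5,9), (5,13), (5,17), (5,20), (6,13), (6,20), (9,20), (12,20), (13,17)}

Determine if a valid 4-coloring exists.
A valid 4-coloring: color 1: [0, 2, 13, 20]; color 2: [4, 5, 12, 14]; color 3: [6, 9, 17].
(χ(G) = 3 ≤ 4.)

Yes, G is 4-colorable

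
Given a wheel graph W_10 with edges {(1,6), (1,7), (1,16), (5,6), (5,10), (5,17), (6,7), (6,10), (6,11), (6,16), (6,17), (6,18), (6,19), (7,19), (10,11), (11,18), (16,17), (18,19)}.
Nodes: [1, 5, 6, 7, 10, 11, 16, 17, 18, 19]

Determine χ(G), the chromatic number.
χ(G) = 4

Clique number ω(G) = 3 (lower bound: χ ≥ ω).
Odd cycle [10, 11, 18, 19, 7, 1, 16, 17, 5] needs 3 colors (χ ≥ 3).
Vertex 6 is adjacent to every vertex of [1, 5, 7, 10, 11, 16, 17, 18, 19], which already need 3 colors among themselves, so 6 needs a new color (χ ≥ 4).
The coloring below uses 4 colors, so χ(G) = 4.
A valid 4-coloring: color 1: [6]; color 2: [7, 10, 17, 18]; color 3: [1, 5, 11, 19]; color 4: [16].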